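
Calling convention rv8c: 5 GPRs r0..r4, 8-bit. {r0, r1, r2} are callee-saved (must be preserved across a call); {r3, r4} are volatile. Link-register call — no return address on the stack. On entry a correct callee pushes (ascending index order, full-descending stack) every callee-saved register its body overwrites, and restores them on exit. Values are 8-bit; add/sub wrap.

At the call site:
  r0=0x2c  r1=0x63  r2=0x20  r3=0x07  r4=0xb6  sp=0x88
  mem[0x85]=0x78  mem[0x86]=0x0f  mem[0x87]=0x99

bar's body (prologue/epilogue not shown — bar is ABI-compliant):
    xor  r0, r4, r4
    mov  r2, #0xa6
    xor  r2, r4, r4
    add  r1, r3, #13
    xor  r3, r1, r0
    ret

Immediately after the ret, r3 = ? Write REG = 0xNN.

REG = 0x14

prologue: push r0 → mem[0x87]=0x2c, sp=0x87
prologue: push r1 → mem[0x86]=0x63, sp=0x86
prologue: push r2 → mem[0x85]=0x20, sp=0x85
body[0] xor  r0, r4, r4 → r0=0x00
body[1] mov  r2, #0xa6 → r2=0xa6
body[2] xor  r2, r4, r4 → r2=0x00
body[3] add  r1, r3, #13 → r1=0x14
body[4] xor  r3, r1, r0 → r3=0x14
epilogue: pop r2=0x20, sp=0x86
epilogue: pop r1=0x63, sp=0x87
epilogue: pop r0=0x2c, sp=0x88
r3 is caller-saved → body value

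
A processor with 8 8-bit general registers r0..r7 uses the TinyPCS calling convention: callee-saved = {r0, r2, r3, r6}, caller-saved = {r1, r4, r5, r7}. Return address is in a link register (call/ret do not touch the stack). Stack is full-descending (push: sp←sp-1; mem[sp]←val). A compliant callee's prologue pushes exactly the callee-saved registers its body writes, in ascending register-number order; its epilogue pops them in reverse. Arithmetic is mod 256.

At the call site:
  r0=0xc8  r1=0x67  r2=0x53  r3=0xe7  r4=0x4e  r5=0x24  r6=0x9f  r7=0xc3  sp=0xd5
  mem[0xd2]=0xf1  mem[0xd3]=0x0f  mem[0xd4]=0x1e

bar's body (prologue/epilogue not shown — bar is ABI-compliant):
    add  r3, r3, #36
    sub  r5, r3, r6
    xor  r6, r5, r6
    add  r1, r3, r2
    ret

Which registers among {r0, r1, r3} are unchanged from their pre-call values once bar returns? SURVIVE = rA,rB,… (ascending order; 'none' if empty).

prologue: push r3 -> mem[0xd4]=0xe7, sp=0xd4
prologue: push r6 -> mem[0xd3]=0x9f, sp=0xd3
body[0] add  r3, r3, #36 -> r3=0x0b
body[1] sub  r5, r3, r6 -> r5=0x6c
body[2] xor  r6, r5, r6 -> r6=0xf3
body[3] add  r1, r3, r2 -> r1=0x5e
epilogue: pop r6=0x9f, sp=0xd4
epilogue: pop r3=0xe7, sp=0xd5
r0: callee-saved, written=False
r1: caller-saved, written=True
r3: callee-saved, written=True

SURVIVE = r0,r3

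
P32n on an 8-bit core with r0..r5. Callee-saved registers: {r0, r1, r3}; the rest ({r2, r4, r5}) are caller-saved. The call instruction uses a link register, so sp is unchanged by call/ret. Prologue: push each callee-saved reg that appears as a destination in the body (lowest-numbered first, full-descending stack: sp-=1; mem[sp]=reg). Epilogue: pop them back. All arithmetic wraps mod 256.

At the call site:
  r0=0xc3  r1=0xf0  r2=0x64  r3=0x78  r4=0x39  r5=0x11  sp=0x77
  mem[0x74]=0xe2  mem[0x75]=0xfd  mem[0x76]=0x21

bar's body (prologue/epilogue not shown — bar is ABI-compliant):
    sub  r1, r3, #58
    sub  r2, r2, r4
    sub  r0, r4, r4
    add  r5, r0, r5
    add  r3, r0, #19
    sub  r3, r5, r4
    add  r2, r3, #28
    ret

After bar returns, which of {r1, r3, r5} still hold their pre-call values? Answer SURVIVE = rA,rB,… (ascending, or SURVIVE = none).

prologue: push r0 → mem[0x76]=0xc3, sp=0x76
prologue: push r1 → mem[0x75]=0xf0, sp=0x75
prologue: push r3 → mem[0x74]=0x78, sp=0x74
body[0] sub  r1, r3, #58 → r1=0x3e
body[1] sub  r2, r2, r4 → r2=0x2b
body[2] sub  r0, r4, r4 → r0=0x00
body[3] add  r5, r0, r5 → r5=0x11
body[4] add  r3, r0, #19 → r3=0x13
body[5] sub  r3, r5, r4 → r3=0xd8
body[6] add  r2, r3, #28 → r2=0xf4
epilogue: pop r3=0x78, sp=0x75
epilogue: pop r1=0xf0, sp=0x76
epilogue: pop r0=0xc3, sp=0x77
r1: callee-saved, written=True
r3: callee-saved, written=True
r5: caller-saved, written=True

SURVIVE = r1,r3,r5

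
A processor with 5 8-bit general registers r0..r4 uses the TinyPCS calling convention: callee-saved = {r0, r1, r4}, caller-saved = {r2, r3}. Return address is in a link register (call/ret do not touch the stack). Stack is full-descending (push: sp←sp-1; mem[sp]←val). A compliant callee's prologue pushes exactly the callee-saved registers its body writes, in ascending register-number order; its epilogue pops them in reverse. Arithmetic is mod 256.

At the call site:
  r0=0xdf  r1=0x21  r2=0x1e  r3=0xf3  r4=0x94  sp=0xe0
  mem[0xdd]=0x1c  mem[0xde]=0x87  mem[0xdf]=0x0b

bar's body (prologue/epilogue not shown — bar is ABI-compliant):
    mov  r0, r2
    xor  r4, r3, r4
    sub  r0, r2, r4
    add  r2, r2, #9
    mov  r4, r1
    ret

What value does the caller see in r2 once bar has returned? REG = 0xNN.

prologue: push r0 -> mem[0xdf]=0xdf, sp=0xdf
prologue: push r4 -> mem[0xde]=0x94, sp=0xde
body[0] mov  r0, r2 -> r0=0x1e
body[1] xor  r4, r3, r4 -> r4=0x67
body[2] sub  r0, r2, r4 -> r0=0xb7
body[3] add  r2, r2, #9 -> r2=0x27
body[4] mov  r4, r1 -> r4=0x21
epilogue: pop r4=0x94, sp=0xdf
epilogue: pop r0=0xdf, sp=0xe0
r2 is caller-saved -> body value

REG = 0x27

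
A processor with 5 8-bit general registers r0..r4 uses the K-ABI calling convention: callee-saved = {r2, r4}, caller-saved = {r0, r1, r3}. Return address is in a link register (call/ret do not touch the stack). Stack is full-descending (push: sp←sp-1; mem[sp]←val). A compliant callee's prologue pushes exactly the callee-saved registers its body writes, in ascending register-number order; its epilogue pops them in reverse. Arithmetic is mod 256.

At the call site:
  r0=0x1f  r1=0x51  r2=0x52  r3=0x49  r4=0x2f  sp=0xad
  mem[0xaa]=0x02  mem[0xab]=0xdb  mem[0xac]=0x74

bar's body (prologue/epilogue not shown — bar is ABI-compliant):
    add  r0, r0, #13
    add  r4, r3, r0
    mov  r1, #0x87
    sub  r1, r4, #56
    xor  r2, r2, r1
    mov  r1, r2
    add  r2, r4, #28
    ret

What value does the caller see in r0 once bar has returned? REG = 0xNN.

prologue: push r2 -> mem[0xac]=0x52, sp=0xac
prologue: push r4 -> mem[0xab]=0x2f, sp=0xab
body[0] add  r0, r0, #13 -> r0=0x2c
body[1] add  r4, r3, r0 -> r4=0x75
body[2] mov  r1, #0x87 -> r1=0x87
body[3] sub  r1, r4, #56 -> r1=0x3d
body[4] xor  r2, r2, r1 -> r2=0x6f
body[5] mov  r1, r2 -> r1=0x6f
body[6] add  r2, r4, #28 -> r2=0x91
epilogue: pop r4=0x2f, sp=0xac
epilogue: pop r2=0x52, sp=0xad
r0 is caller-saved -> body value

REG = 0x2c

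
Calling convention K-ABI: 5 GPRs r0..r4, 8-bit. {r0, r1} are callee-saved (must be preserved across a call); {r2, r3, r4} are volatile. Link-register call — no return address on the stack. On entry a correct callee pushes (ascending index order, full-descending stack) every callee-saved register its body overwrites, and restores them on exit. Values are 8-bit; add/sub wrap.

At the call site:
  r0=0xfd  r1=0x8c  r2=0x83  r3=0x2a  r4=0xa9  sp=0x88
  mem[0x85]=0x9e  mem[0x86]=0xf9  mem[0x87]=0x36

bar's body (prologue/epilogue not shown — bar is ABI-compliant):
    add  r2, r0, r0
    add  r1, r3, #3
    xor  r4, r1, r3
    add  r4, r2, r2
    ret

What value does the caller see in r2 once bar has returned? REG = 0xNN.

REG = 0xfa

prologue: push r1 → mem[0x87]=0x8c, sp=0x87
body[0] add  r2, r0, r0 → r2=0xfa
body[1] add  r1, r3, #3 → r1=0x2d
body[2] xor  r4, r1, r3 → r4=0x07
body[3] add  r4, r2, r2 → r4=0xf4
epilogue: pop r1=0x8c, sp=0x88
r2 is caller-saved → body value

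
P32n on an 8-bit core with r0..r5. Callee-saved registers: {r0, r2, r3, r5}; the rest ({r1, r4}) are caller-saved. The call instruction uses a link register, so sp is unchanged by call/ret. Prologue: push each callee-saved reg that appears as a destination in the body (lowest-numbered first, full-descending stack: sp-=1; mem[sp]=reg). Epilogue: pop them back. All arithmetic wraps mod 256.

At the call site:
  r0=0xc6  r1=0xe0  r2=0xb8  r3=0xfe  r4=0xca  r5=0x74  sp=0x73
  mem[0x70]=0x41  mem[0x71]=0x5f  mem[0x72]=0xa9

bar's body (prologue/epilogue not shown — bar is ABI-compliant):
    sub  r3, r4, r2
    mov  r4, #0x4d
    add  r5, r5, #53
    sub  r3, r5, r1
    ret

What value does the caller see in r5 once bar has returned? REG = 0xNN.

prologue: push r3 -> mem[0x72]=0xfe, sp=0x72
prologue: push r5 -> mem[0x71]=0x74, sp=0x71
body[0] sub  r3, r4, r2 -> r3=0x12
body[1] mov  r4, #0x4d -> r4=0x4d
body[2] add  r5, r5, #53 -> r5=0xa9
body[3] sub  r3, r5, r1 -> r3=0xc9
epilogue: pop r5=0x74, sp=0x72
epilogue: pop r3=0xfe, sp=0x73
r5 is callee-saved -> restored

REG = 0x74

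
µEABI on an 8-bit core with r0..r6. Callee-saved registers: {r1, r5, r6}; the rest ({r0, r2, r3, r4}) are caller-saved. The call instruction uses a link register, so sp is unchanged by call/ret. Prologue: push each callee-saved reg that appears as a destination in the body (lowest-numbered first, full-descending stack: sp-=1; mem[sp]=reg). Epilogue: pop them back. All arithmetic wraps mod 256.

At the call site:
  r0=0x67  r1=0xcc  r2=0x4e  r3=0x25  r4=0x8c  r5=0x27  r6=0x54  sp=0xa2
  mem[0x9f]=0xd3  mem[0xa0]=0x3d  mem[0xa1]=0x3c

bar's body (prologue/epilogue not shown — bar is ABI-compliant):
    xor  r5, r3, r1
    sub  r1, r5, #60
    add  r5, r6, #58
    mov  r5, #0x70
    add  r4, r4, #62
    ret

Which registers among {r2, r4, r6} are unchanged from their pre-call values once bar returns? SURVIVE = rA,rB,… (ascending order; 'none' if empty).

SURVIVE = r2,r6

prologue: push r1 → mem[0xa1]=0xcc, sp=0xa1
prologue: push r5 → mem[0xa0]=0x27, sp=0xa0
body[0] xor  r5, r3, r1 → r5=0xe9
body[1] sub  r1, r5, #60 → r1=0xad
body[2] add  r5, r6, #58 → r5=0x8e
body[3] mov  r5, #0x70 → r5=0x70
body[4] add  r4, r4, #62 → r4=0xca
epilogue: pop r5=0x27, sp=0xa1
epilogue: pop r1=0xcc, sp=0xa2
r2: caller-saved, written=False
r4: caller-saved, written=True
r6: callee-saved, written=False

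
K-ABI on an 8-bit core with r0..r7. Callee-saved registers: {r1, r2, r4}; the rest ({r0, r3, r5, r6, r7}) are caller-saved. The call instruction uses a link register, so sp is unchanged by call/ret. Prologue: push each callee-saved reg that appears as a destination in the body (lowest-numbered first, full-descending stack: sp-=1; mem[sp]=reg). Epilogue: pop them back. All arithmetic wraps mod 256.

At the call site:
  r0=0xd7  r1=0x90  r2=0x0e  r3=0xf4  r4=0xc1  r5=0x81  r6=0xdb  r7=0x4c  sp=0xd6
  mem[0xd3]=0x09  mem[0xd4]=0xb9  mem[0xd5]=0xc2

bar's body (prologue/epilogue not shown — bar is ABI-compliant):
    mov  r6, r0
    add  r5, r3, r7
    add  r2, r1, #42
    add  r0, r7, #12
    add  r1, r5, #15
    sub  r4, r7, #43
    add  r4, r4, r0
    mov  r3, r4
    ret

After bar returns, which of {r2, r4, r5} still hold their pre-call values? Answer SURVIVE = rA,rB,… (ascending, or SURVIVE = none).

SURVIVE = r2,r4

prologue: push r1 -> mem[0xd5]=0x90, sp=0xd5
prologue: push r2 -> mem[0xd4]=0x0e, sp=0xd4
prologue: push r4 -> mem[0xd3]=0xc1, sp=0xd3
body[0] mov  r6, r0 -> r6=0xd7
body[1] add  r5, r3, r7 -> r5=0x40
body[2] add  r2, r1, #42 -> r2=0xba
body[3] add  r0, r7, #12 -> r0=0x58
body[4] add  r1, r5, #15 -> r1=0x4f
body[5] sub  r4, r7, #43 -> r4=0x21
body[6] add  r4, r4, r0 -> r4=0x79
body[7] mov  r3, r4 -> r3=0x79
epilogue: pop r4=0xc1, sp=0xd4
epilogue: pop r2=0x0e, sp=0xd5
epilogue: pop r1=0x90, sp=0xd6
r2: callee-saved, written=True
r4: callee-saved, written=True
r5: caller-saved, written=True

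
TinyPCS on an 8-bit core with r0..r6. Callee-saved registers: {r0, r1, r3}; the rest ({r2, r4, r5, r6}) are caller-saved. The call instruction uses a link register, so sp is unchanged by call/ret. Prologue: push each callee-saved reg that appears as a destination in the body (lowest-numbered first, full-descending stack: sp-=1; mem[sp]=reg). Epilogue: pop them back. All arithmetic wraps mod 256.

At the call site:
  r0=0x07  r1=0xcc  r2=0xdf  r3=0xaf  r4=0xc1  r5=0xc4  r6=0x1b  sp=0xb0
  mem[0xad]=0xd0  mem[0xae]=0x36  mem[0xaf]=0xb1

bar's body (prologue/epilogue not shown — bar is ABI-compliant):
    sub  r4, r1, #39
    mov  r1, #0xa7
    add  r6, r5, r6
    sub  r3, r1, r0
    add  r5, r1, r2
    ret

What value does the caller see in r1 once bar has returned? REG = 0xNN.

prologue: push r1 → mem[0xaf]=0xcc, sp=0xaf
prologue: push r3 → mem[0xae]=0xaf, sp=0xae
body[0] sub  r4, r1, #39 → r4=0xa5
body[1] mov  r1, #0xa7 → r1=0xa7
body[2] add  r6, r5, r6 → r6=0xdf
body[3] sub  r3, r1, r0 → r3=0xa0
body[4] add  r5, r1, r2 → r5=0x86
epilogue: pop r3=0xaf, sp=0xaf
epilogue: pop r1=0xcc, sp=0xb0
r1 is callee-saved → restored

REG = 0xcc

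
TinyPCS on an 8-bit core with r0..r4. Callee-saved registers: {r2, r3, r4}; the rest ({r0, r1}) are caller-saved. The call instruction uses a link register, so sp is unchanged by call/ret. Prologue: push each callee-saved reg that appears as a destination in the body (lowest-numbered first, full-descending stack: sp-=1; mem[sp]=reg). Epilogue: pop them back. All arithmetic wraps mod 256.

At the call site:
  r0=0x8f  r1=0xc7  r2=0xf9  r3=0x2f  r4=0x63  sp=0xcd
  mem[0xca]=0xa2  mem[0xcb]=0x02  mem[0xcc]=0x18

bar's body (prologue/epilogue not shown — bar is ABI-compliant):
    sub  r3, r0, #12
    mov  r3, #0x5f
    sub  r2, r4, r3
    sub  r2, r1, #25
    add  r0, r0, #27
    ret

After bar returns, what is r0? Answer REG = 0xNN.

prologue: push r2 → mem[0xcc]=0xf9, sp=0xcc
prologue: push r3 → mem[0xcb]=0x2f, sp=0xcb
body[0] sub  r3, r0, #12 → r3=0x83
body[1] mov  r3, #0x5f → r3=0x5f
body[2] sub  r2, r4, r3 → r2=0x04
body[3] sub  r2, r1, #25 → r2=0xae
body[4] add  r0, r0, #27 → r0=0xaa
epilogue: pop r3=0x2f, sp=0xcc
epilogue: pop r2=0xf9, sp=0xcd
r0 is caller-saved → body value

REG = 0xaa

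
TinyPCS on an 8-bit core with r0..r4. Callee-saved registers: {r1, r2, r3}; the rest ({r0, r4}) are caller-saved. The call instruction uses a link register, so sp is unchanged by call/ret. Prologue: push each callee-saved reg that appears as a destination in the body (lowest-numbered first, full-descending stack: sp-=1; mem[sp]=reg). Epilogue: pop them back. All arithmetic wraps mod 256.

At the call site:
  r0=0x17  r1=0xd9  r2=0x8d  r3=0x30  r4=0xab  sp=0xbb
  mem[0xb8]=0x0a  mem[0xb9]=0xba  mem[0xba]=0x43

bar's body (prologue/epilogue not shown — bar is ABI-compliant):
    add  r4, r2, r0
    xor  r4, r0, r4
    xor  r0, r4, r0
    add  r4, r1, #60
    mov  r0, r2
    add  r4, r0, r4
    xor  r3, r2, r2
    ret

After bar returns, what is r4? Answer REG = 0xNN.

REG = 0xa2

prologue: push r3 -> mem[0xba]=0x30, sp=0xba
body[0] add  r4, r2, r0 -> r4=0xa4
body[1] xor  r4, r0, r4 -> r4=0xb3
body[2] xor  r0, r4, r0 -> r0=0xa4
body[3] add  r4, r1, #60 -> r4=0x15
body[4] mov  r0, r2 -> r0=0x8d
body[5] add  r4, r0, r4 -> r4=0xa2
body[6] xor  r3, r2, r2 -> r3=0x00
epilogue: pop r3=0x30, sp=0xbb
r4 is caller-saved -> body value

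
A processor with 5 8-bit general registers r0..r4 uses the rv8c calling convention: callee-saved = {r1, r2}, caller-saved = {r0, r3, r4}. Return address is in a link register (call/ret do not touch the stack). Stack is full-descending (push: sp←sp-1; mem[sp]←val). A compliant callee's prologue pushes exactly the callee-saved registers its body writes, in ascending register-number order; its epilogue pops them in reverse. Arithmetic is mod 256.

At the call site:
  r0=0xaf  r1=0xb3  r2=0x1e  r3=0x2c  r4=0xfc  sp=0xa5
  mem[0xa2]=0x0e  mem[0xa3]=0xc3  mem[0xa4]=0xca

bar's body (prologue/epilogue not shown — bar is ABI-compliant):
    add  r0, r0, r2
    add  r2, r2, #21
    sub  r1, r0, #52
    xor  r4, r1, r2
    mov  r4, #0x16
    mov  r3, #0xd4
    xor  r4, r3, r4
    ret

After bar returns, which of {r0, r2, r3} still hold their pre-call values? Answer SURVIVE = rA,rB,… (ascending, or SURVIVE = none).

SURVIVE = r2

prologue: push r1 → mem[0xa4]=0xb3, sp=0xa4
prologue: push r2 → mem[0xa3]=0x1e, sp=0xa3
body[0] add  r0, r0, r2 → r0=0xcd
body[1] add  r2, r2, #21 → r2=0x33
body[2] sub  r1, r0, #52 → r1=0x99
body[3] xor  r4, r1, r2 → r4=0xaa
body[4] mov  r4, #0x16 → r4=0x16
body[5] mov  r3, #0xd4 → r3=0xd4
body[6] xor  r4, r3, r4 → r4=0xc2
epilogue: pop r2=0x1e, sp=0xa4
epilogue: pop r1=0xb3, sp=0xa5
r0: caller-saved, written=True
r2: callee-saved, written=True
r3: caller-saved, written=True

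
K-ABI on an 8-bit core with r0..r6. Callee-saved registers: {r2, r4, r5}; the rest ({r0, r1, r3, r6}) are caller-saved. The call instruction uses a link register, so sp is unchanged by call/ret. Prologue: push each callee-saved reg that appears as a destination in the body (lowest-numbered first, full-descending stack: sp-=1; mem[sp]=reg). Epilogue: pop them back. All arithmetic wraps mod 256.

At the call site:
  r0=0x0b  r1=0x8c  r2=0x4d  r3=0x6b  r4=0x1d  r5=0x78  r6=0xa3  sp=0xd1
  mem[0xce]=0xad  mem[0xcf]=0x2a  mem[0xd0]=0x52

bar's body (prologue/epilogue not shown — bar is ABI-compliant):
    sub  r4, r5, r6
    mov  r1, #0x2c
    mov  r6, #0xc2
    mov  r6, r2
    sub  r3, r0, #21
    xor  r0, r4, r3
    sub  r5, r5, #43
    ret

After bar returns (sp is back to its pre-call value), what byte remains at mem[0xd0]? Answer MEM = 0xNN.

MEM = 0x1d

prologue: push r4 → mem[0xd0]=0x1d, sp=0xd0
prologue: push r5 → mem[0xcf]=0x78, sp=0xcf
body[0] sub  r4, r5, r6 → r4=0xd5
body[1] mov  r1, #0x2c → r1=0x2c
body[2] mov  r6, #0xc2 → r6=0xc2
body[3] mov  r6, r2 → r6=0x4d
body[4] sub  r3, r0, #21 → r3=0xf6
body[5] xor  r0, r4, r3 → r0=0x23
body[6] sub  r5, r5, #43 → r5=0x4d
epilogue: pop r5=0x78, sp=0xd0
epilogue: pop r4=0x1d, sp=0xd1
prologue pushed ['r4', 'r5'] at ['0xd0', '0xcf']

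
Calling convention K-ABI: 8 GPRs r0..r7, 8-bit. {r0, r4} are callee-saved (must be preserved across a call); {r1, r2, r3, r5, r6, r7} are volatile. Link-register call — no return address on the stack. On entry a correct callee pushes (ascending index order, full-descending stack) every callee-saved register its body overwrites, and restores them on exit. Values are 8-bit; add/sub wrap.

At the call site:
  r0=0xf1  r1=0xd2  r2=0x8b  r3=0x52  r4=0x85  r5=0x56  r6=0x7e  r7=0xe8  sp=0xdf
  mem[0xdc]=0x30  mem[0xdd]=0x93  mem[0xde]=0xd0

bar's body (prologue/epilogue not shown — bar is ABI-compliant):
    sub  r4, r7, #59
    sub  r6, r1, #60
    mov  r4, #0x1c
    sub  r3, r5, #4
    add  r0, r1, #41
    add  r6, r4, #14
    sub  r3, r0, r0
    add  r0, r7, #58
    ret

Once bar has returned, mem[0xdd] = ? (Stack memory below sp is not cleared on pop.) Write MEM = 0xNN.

MEM = 0x85

prologue: push r0 -> mem[0xde]=0xf1, sp=0xde
prologue: push r4 -> mem[0xdd]=0x85, sp=0xdd
body[0] sub  r4, r7, #59 -> r4=0xad
body[1] sub  r6, r1, #60 -> r6=0x96
body[2] mov  r4, #0x1c -> r4=0x1c
body[3] sub  r3, r5, #4 -> r3=0x52
body[4] add  r0, r1, #41 -> r0=0xfb
body[5] add  r6, r4, #14 -> r6=0x2a
body[6] sub  r3, r0, r0 -> r3=0x00
body[7] add  r0, r7, #58 -> r0=0x22
epilogue: pop r4=0x85, sp=0xde
epilogue: pop r0=0xf1, sp=0xdf
prologue pushed ['r0', 'r4'] at ['0xde', '0xdd']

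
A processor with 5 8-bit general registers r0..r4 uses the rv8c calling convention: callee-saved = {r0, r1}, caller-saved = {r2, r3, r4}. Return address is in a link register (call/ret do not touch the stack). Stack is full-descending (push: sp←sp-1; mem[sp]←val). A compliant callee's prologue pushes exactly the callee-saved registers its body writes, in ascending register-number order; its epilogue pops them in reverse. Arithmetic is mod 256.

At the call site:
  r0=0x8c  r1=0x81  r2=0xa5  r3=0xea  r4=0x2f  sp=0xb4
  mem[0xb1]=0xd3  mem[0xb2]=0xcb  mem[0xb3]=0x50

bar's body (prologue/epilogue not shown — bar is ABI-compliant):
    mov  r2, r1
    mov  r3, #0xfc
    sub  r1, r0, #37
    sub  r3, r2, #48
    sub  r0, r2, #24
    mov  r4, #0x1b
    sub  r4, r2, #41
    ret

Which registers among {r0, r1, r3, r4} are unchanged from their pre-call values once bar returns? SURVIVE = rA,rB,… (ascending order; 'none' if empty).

prologue: push r0 → mem[0xb3]=0x8c, sp=0xb3
prologue: push r1 → mem[0xb2]=0x81, sp=0xb2
body[0] mov  r2, r1 → r2=0x81
body[1] mov  r3, #0xfc → r3=0xfc
body[2] sub  r1, r0, #37 → r1=0x67
body[3] sub  r3, r2, #48 → r3=0x51
body[4] sub  r0, r2, #24 → r0=0x69
body[5] mov  r4, #0x1b → r4=0x1b
body[6] sub  r4, r2, #41 → r4=0x58
epilogue: pop r1=0x81, sp=0xb3
epilogue: pop r0=0x8c, sp=0xb4
r0: callee-saved, written=True
r1: callee-saved, written=True
r3: caller-saved, written=True
r4: caller-saved, written=True

SURVIVE = r0,r1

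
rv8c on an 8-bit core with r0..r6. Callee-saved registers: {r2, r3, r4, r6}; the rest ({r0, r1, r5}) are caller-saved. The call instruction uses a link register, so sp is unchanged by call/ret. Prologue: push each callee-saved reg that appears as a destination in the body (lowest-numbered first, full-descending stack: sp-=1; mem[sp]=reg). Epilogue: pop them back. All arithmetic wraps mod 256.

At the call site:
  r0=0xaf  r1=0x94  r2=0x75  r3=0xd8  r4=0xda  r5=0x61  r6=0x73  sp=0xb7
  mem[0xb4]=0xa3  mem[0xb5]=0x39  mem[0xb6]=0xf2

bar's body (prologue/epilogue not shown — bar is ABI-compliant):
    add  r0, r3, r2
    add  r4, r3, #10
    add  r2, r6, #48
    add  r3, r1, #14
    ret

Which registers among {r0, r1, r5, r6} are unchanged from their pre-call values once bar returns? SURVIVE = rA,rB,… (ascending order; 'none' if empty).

prologue: push r2 -> mem[0xb6]=0x75, sp=0xb6
prologue: push r3 -> mem[0xb5]=0xd8, sp=0xb5
prologue: push r4 -> mem[0xb4]=0xda, sp=0xb4
body[0] add  r0, r3, r2 -> r0=0x4d
body[1] add  r4, r3, #10 -> r4=0xe2
body[2] add  r2, r6, #48 -> r2=0xa3
body[3] add  r3, r1, #14 -> r3=0xa2
epilogue: pop r4=0xda, sp=0xb5
epilogue: pop r3=0xd8, sp=0xb6
epilogue: pop r2=0x75, sp=0xb7
r0: caller-saved, written=True
r1: caller-saved, written=False
r5: caller-saved, written=False
r6: callee-saved, written=False

SURVIVE = r1,r5,r6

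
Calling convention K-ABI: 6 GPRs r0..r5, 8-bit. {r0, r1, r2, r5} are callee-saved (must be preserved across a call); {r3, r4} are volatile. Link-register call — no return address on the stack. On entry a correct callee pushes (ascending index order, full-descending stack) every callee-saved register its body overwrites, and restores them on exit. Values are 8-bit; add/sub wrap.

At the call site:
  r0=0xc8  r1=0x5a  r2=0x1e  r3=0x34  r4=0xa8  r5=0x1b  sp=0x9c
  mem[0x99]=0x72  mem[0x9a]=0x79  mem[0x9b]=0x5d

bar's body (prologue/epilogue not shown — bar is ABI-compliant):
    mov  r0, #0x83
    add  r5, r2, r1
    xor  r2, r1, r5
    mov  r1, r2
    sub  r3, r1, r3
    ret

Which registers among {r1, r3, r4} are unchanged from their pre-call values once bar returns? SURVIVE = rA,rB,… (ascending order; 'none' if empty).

prologue: push r0 -> mem[0x9b]=0xc8, sp=0x9b
prologue: push r1 -> mem[0x9a]=0x5a, sp=0x9a
prologue: push r2 -> mem[0x99]=0x1e, sp=0x99
prologue: push r5 -> mem[0x98]=0x1b, sp=0x98
body[0] mov  r0, #0x83 -> r0=0x83
body[1] add  r5, r2, r1 -> r5=0x78
body[2] xor  r2, r1, r5 -> r2=0x22
body[3] mov  r1, r2 -> r1=0x22
body[4] sub  r3, r1, r3 -> r3=0xee
epilogue: pop r5=0x1b, sp=0x99
epilogue: pop r2=0x1e, sp=0x9a
epilogue: pop r1=0x5a, sp=0x9b
epilogue: pop r0=0xc8, sp=0x9c
r1: callee-saved, written=True
r3: caller-saved, written=True
r4: caller-saved, written=False

SURVIVE = r1,r4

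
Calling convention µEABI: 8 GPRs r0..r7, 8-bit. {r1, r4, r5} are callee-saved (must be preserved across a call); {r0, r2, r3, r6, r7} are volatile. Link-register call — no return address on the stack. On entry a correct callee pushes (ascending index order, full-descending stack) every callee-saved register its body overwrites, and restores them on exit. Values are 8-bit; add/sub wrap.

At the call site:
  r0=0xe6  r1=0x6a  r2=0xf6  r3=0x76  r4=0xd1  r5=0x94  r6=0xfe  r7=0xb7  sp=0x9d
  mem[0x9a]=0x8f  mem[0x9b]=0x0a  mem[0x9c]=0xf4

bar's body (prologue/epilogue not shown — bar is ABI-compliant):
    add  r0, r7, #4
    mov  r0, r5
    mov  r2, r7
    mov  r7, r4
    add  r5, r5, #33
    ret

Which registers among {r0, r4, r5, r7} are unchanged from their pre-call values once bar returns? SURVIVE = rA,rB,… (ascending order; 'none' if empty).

prologue: push r5 → mem[0x9c]=0x94, sp=0x9c
body[0] add  r0, r7, #4 → r0=0xbb
body[1] mov  r0, r5 → r0=0x94
body[2] mov  r2, r7 → r2=0xb7
body[3] mov  r7, r4 → r7=0xd1
body[4] add  r5, r5, #33 → r5=0xb5
epilogue: pop r5=0x94, sp=0x9d
r0: caller-saved, written=True
r4: callee-saved, written=False
r5: callee-saved, written=True
r7: caller-saved, written=True

SURVIVE = r4,r5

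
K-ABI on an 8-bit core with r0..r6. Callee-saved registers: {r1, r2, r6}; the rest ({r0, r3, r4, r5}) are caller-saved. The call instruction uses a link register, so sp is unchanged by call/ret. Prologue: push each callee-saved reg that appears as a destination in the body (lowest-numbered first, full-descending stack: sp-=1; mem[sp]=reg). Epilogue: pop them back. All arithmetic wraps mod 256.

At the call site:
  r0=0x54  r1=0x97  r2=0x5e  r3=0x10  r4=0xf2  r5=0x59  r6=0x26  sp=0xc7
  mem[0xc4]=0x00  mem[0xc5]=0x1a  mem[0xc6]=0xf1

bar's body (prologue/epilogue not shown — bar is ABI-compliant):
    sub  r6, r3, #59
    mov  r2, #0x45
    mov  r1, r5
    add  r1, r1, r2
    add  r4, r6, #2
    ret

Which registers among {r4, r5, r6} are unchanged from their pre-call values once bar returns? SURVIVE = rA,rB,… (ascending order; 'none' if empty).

prologue: push r1 → mem[0xc6]=0x97, sp=0xc6
prologue: push r2 → mem[0xc5]=0x5e, sp=0xc5
prologue: push r6 → mem[0xc4]=0x26, sp=0xc4
body[0] sub  r6, r3, #59 → r6=0xd5
body[1] mov  r2, #0x45 → r2=0x45
body[2] mov  r1, r5 → r1=0x59
body[3] add  r1, r1, r2 → r1=0x9e
body[4] add  r4, r6, #2 → r4=0xd7
epilogue: pop r6=0x26, sp=0xc5
epilogue: pop r2=0x5e, sp=0xc6
epilogue: pop r1=0x97, sp=0xc7
r4: caller-saved, written=True
r5: caller-saved, written=False
r6: callee-saved, written=True

SURVIVE = r5,r6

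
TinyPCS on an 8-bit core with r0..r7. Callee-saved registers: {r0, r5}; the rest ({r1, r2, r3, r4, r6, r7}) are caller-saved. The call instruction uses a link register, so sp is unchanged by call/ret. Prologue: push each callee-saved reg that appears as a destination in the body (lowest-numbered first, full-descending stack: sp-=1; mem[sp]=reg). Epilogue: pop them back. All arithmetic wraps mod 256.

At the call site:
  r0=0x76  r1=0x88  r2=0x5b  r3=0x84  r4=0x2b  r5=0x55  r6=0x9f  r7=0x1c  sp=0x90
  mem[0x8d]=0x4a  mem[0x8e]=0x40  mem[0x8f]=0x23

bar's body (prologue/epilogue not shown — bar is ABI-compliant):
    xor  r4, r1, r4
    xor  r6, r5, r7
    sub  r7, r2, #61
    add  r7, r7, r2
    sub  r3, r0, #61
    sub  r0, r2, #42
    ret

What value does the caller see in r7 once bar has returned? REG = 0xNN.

REG = 0x79

prologue: push r0 → mem[0x8f]=0x76, sp=0x8f
body[0] xor  r4, r1, r4 → r4=0xa3
body[1] xor  r6, r5, r7 → r6=0x49
body[2] sub  r7, r2, #61 → r7=0x1e
body[3] add  r7, r7, r2 → r7=0x79
body[4] sub  r3, r0, #61 → r3=0x39
body[5] sub  r0, r2, #42 → r0=0x31
epilogue: pop r0=0x76, sp=0x90
r7 is caller-saved → body value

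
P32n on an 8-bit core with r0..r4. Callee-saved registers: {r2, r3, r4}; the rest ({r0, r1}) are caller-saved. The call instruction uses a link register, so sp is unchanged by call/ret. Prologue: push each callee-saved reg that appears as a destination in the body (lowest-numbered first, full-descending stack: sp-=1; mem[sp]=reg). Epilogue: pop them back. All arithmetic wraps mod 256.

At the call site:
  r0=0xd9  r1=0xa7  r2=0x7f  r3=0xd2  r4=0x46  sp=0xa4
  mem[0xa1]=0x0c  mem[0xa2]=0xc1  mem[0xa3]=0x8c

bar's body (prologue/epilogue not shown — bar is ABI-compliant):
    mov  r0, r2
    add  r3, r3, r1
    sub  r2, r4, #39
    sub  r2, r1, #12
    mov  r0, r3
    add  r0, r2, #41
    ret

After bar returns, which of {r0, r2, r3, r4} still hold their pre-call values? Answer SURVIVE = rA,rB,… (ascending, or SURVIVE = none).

prologue: push r2 -> mem[0xa3]=0x7f, sp=0xa3
prologue: push r3 -> mem[0xa2]=0xd2, sp=0xa2
body[0] mov  r0, r2 -> r0=0x7f
body[1] add  r3, r3, r1 -> r3=0x79
body[2] sub  r2, r4, #39 -> r2=0x1f
body[3] sub  r2, r1, #12 -> r2=0x9b
body[4] mov  r0, r3 -> r0=0x79
body[5] add  r0, r2, #41 -> r0=0xc4
epilogue: pop r3=0xd2, sp=0xa3
epilogue: pop r2=0x7f, sp=0xa4
r0: caller-saved, written=True
r2: callee-saved, written=True
r3: callee-saved, written=True
r4: callee-saved, written=False

SURVIVE = r2,r3,r4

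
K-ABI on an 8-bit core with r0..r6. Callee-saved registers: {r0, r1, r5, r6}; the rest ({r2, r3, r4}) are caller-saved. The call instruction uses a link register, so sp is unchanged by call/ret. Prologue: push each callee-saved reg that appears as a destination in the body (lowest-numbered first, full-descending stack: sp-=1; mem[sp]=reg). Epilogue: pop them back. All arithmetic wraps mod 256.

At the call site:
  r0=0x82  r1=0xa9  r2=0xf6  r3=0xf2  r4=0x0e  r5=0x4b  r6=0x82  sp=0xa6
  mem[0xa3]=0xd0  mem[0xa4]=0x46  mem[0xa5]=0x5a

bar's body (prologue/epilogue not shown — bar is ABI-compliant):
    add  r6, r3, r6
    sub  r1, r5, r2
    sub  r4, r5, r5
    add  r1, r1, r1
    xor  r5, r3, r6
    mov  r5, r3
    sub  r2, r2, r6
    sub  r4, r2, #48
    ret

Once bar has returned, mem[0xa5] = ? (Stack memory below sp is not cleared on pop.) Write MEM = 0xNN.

prologue: push r1 → mem[0xa5]=0xa9, sp=0xa5
prologue: push r5 → mem[0xa4]=0x4b, sp=0xa4
prologue: push r6 → mem[0xa3]=0x82, sp=0xa3
body[0] add  r6, r3, r6 → r6=0x74
body[1] sub  r1, r5, r2 → r1=0x55
body[2] sub  r4, r5, r5 → r4=0x00
body[3] add  r1, r1, r1 → r1=0xaa
body[4] xor  r5, r3, r6 → r5=0x86
body[5] mov  r5, r3 → r5=0xf2
body[6] sub  r2, r2, r6 → r2=0x82
body[7] sub  r4, r2, #48 → r4=0x52
epilogue: pop r6=0x82, sp=0xa4
epilogue: pop r5=0x4b, sp=0xa5
epilogue: pop r1=0xa9, sp=0xa6
prologue pushed ['r1', 'r5', 'r6'] at ['0xa5', '0xa4', '0xa3']

MEM = 0xa9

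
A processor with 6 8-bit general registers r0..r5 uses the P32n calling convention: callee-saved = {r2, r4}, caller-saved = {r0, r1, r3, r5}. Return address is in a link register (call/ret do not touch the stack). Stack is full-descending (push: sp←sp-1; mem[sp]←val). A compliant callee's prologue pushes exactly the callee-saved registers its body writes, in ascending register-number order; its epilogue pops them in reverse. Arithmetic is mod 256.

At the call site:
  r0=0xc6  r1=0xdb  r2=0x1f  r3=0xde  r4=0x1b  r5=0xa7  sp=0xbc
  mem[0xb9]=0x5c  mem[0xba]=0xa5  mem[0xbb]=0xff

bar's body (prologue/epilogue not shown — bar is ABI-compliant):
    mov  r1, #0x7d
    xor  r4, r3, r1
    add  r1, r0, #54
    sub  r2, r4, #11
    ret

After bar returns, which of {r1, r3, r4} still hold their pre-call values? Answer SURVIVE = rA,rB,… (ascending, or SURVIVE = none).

prologue: push r2 -> mem[0xbb]=0x1f, sp=0xbb
prologue: push r4 -> mem[0xba]=0x1b, sp=0xba
body[0] mov  r1, #0x7d -> r1=0x7d
body[1] xor  r4, r3, r1 -> r4=0xa3
body[2] add  r1, r0, #54 -> r1=0xfc
body[3] sub  r2, r4, #11 -> r2=0x98
epilogue: pop r4=0x1b, sp=0xbb
epilogue: pop r2=0x1f, sp=0xbc
r1: caller-saved, written=True
r3: caller-saved, written=False
r4: callee-saved, written=True

SURVIVE = r3,r4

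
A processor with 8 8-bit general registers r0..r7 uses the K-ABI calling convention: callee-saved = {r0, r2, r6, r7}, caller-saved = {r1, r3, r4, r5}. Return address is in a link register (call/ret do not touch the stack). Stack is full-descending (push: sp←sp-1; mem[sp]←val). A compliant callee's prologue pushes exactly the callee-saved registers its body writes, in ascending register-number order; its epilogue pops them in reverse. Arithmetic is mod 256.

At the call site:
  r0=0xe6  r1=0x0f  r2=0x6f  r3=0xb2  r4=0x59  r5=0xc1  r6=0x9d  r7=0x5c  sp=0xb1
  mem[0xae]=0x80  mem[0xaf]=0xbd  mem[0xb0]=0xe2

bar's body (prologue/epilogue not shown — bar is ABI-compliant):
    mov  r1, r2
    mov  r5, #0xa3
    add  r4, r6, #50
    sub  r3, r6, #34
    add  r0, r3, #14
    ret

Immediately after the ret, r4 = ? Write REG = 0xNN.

REG = 0xcf

prologue: push r0 → mem[0xb0]=0xe6, sp=0xb0
body[0] mov  r1, r2 → r1=0x6f
body[1] mov  r5, #0xa3 → r5=0xa3
body[2] add  r4, r6, #50 → r4=0xcf
body[3] sub  r3, r6, #34 → r3=0x7b
body[4] add  r0, r3, #14 → r0=0x89
epilogue: pop r0=0xe6, sp=0xb1
r4 is caller-saved → body value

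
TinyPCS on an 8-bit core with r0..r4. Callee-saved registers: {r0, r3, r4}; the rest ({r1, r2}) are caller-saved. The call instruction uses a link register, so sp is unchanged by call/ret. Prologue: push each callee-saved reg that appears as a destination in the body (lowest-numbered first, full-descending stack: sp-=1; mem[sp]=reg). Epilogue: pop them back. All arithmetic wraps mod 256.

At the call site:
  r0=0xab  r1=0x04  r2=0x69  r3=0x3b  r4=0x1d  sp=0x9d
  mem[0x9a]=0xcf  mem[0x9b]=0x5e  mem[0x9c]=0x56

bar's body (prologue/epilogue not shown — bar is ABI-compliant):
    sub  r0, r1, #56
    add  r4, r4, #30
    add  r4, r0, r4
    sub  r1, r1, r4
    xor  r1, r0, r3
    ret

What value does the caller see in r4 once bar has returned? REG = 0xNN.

prologue: push r0 → mem[0x9c]=0xab, sp=0x9c
prologue: push r4 → mem[0x9b]=0x1d, sp=0x9b
body[0] sub  r0, r1, #56 → r0=0xcc
body[1] add  r4, r4, #30 → r4=0x3b
body[2] add  r4, r0, r4 → r4=0x07
body[3] sub  r1, r1, r4 → r1=0xfd
body[4] xor  r1, r0, r3 → r1=0xf7
epilogue: pop r4=0x1d, sp=0x9c
epilogue: pop r0=0xab, sp=0x9d
r4 is callee-saved → restored

REG = 0x1d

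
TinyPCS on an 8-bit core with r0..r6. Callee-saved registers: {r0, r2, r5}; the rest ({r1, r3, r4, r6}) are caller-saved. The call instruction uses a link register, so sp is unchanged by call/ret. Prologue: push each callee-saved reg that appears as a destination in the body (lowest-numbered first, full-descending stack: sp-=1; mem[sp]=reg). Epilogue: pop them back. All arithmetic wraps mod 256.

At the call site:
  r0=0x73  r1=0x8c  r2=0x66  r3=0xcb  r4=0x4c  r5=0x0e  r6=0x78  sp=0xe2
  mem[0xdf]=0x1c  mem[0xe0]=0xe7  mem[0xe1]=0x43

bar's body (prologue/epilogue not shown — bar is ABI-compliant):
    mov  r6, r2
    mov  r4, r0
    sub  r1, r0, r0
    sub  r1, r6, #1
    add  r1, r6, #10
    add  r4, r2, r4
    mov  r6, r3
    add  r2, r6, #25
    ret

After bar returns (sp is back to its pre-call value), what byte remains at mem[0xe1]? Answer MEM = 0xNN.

MEM = 0x66

prologue: push r2 → mem[0xe1]=0x66, sp=0xe1
body[0] mov  r6, r2 → r6=0x66
body[1] mov  r4, r0 → r4=0x73
body[2] sub  r1, r0, r0 → r1=0x00
body[3] sub  r1, r6, #1 → r1=0x65
body[4] add  r1, r6, #10 → r1=0x70
body[5] add  r4, r2, r4 → r4=0xd9
body[6] mov  r6, r3 → r6=0xcb
body[7] add  r2, r6, #25 → r2=0xe4
epilogue: pop r2=0x66, sp=0xe2
prologue pushed ['r2'] at ['0xe1']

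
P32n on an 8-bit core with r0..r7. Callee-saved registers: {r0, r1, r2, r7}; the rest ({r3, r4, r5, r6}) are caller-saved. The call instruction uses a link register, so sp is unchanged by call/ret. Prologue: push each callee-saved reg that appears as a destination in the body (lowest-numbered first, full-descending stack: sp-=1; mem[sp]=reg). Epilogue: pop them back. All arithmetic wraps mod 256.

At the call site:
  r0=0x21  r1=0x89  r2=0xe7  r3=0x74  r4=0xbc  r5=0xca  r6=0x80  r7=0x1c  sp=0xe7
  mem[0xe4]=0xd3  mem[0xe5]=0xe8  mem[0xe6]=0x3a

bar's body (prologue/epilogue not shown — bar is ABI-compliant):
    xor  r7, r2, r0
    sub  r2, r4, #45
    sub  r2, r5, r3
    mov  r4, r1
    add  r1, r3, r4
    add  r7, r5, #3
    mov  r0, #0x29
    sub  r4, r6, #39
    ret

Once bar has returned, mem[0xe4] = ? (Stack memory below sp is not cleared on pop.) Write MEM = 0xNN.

prologue: push r0 -> mem[0xe6]=0x21, sp=0xe6
prologue: push r1 -> mem[0xe5]=0x89, sp=0xe5
prologue: push r2 -> mem[0xe4]=0xe7, sp=0xe4
prologue: push r7 -> mem[0xe3]=0x1c, sp=0xe3
body[0] xor  r7, r2, r0 -> r7=0xc6
body[1] sub  r2, r4, #45 -> r2=0x8f
body[2] sub  r2, r5, r3 -> r2=0x56
body[3] mov  r4, r1 -> r4=0x89
body[4] add  r1, r3, r4 -> r1=0xfd
body[5] add  r7, r5, #3 -> r7=0xcd
body[6] mov  r0, #0x29 -> r0=0x29
body[7] sub  r4, r6, #39 -> r4=0x59
epilogue: pop r7=0x1c, sp=0xe4
epilogue: pop r2=0xe7, sp=0xe5
epilogue: pop r1=0x89, sp=0xe6
epilogue: pop r0=0x21, sp=0xe7
prologue pushed ['r0', 'r1', 'r2', 'r7'] at ['0xe6', '0xe5', '0xe4', '0xe3']

MEM = 0xe7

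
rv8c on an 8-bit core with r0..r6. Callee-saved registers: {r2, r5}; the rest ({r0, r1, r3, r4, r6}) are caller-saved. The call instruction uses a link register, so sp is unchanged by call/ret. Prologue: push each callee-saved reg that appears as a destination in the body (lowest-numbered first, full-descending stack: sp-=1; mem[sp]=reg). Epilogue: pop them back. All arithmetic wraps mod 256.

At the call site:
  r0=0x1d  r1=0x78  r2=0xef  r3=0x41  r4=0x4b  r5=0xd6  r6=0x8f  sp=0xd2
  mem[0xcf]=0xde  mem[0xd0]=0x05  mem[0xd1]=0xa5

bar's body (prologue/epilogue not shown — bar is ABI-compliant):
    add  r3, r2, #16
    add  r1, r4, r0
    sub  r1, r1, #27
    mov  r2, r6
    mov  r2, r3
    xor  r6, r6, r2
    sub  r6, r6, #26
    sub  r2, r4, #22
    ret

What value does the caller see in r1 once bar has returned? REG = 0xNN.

REG = 0x4d

prologue: push r2 → mem[0xd1]=0xef, sp=0xd1
body[0] add  r3, r2, #16 → r3=0xff
body[1] add  r1, r4, r0 → r1=0x68
body[2] sub  r1, r1, #27 → r1=0x4d
body[3] mov  r2, r6 → r2=0x8f
body[4] mov  r2, r3 → r2=0xff
body[5] xor  r6, r6, r2 → r6=0x70
body[6] sub  r6, r6, #26 → r6=0x56
body[7] sub  r2, r4, #22 → r2=0x35
epilogue: pop r2=0xef, sp=0xd2
r1 is caller-saved → body value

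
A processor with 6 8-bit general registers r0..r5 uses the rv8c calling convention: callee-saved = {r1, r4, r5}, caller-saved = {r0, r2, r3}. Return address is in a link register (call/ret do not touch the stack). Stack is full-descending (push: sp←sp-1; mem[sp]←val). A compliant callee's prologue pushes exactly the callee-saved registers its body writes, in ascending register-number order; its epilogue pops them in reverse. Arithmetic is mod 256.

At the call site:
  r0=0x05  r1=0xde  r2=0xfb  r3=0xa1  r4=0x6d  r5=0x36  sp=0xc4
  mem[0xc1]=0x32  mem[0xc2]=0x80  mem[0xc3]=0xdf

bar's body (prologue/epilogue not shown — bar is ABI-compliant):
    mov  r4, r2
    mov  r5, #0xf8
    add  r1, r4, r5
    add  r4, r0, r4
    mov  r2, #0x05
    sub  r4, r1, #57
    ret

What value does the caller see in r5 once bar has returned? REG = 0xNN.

prologue: push r1 -> mem[0xc3]=0xde, sp=0xc3
prologue: push r4 -> mem[0xc2]=0x6d, sp=0xc2
prologue: push r5 -> mem[0xc1]=0x36, sp=0xc1
body[0] mov  r4, r2 -> r4=0xfb
body[1] mov  r5, #0xf8 -> r5=0xf8
body[2] add  r1, r4, r5 -> r1=0xf3
body[3] add  r4, r0, r4 -> r4=0x00
body[4] mov  r2, #0x05 -> r2=0x05
body[5] sub  r4, r1, #57 -> r4=0xba
epilogue: pop r5=0x36, sp=0xc2
epilogue: pop r4=0x6d, sp=0xc3
epilogue: pop r1=0xde, sp=0xc4
r5 is callee-saved -> restored

REG = 0x36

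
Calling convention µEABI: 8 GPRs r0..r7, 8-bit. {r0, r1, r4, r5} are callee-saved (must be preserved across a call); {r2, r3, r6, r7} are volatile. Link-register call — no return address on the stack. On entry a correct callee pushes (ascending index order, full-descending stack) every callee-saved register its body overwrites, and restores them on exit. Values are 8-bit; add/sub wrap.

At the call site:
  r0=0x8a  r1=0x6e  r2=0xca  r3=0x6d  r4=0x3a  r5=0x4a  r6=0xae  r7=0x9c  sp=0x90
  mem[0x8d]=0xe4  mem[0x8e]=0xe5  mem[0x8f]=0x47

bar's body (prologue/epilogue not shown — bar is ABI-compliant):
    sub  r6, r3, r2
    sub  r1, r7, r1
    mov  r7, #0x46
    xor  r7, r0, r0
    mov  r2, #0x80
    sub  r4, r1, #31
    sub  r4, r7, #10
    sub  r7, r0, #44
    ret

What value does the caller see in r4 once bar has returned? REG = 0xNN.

prologue: push r1 -> mem[0x8f]=0x6e, sp=0x8f
prologue: push r4 -> mem[0x8e]=0x3a, sp=0x8e
body[0] sub  r6, r3, r2 -> r6=0xa3
body[1] sub  r1, r7, r1 -> r1=0x2e
body[2] mov  r7, #0x46 -> r7=0x46
body[3] xor  r7, r0, r0 -> r7=0x00
body[4] mov  r2, #0x80 -> r2=0x80
body[5] sub  r4, r1, #31 -> r4=0x0f
body[6] sub  r4, r7, #10 -> r4=0xf6
body[7] sub  r7, r0, #44 -> r7=0x5e
epilogue: pop r4=0x3a, sp=0x8f
epilogue: pop r1=0x6e, sp=0x90
r4 is callee-saved -> restored

REG = 0x3a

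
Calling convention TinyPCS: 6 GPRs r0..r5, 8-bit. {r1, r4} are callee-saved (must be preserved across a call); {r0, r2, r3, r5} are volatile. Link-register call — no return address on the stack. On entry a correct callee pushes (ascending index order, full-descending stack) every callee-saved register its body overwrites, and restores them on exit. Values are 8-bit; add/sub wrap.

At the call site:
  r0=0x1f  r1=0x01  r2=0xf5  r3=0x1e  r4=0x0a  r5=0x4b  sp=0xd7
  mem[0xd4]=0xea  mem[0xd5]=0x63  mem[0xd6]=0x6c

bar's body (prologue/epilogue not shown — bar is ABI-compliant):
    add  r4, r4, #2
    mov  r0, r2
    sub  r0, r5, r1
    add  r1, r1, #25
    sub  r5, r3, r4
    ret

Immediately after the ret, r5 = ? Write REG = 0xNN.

prologue: push r1 → mem[0xd6]=0x01, sp=0xd6
prologue: push r4 → mem[0xd5]=0x0a, sp=0xd5
body[0] add  r4, r4, #2 → r4=0x0c
body[1] mov  r0, r2 → r0=0xf5
body[2] sub  r0, r5, r1 → r0=0x4a
body[3] add  r1, r1, #25 → r1=0x1a
body[4] sub  r5, r3, r4 → r5=0x12
epilogue: pop r4=0x0a, sp=0xd6
epilogue: pop r1=0x01, sp=0xd7
r5 is caller-saved → body value

REG = 0x12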